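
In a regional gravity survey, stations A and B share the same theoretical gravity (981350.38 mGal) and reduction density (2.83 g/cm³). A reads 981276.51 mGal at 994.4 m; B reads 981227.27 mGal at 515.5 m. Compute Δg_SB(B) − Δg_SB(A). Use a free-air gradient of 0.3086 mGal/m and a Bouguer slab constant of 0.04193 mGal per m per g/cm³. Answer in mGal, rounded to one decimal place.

-140.2

Δg_SB(A) = 981276.51 − 981350.38 + 0.3086×994.4 − 0.04193×2.83×994.4 = 115.00 mGal
Δg_SB(B) = 981227.27 − 981350.38 + 0.3086×515.5 − 0.04193×2.83×515.5 = -25.20 mGal
Difference = -25.20 − (115.00) = -140.20 mGal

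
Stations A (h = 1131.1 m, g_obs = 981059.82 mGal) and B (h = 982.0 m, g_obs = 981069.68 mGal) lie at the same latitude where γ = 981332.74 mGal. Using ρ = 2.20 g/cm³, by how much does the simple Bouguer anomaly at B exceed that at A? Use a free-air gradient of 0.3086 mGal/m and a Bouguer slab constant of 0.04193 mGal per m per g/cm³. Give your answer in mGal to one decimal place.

Δg_SB(A) = 981059.82 − 981332.74 + 0.3086×1131.1 − 0.04193×2.20×1131.1 = -28.20 mGal
Δg_SB(B) = 981069.68 − 981332.74 + 0.3086×982.0 − 0.04193×2.20×982.0 = -50.60 mGal
Difference = -50.60 − (-28.20) = -22.40 mGal

-22.4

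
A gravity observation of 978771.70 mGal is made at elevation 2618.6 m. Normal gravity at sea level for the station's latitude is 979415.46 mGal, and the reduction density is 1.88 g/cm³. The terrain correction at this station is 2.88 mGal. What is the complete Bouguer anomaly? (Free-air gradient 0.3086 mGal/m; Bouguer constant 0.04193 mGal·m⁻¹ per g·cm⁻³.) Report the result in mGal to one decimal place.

-39.2

Free-air correction = 0.3086 × 2618.6 = 808.10 mGal
Free-air anomaly = 978771.70 − 979415.46 + (808.10) = 164.34 mGal
Bouguer slab correction = 0.04193 × 1.88 × 2618.6 = 206.42 mGal
Simple Bouguer anomaly = 164.34 − (206.42) = -42.08 mGal
Complete Bouguer anomaly = -42.08 + 2.88 = -39.20 mGal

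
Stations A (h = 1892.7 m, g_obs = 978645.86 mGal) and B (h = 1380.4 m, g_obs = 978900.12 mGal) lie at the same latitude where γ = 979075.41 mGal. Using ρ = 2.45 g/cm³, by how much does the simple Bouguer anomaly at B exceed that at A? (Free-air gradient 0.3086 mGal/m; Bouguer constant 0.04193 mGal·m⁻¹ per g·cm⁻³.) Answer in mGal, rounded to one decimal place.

Δg_SB(A) = 978645.86 − 979075.41 + 0.3086×1892.7 − 0.04193×2.45×1892.7 = -39.90 mGal
Δg_SB(B) = 978900.12 − 979075.41 + 0.3086×1380.4 − 0.04193×2.45×1380.4 = 108.90 mGal
Difference = 108.90 − (-39.90) = 148.80 mGal

148.8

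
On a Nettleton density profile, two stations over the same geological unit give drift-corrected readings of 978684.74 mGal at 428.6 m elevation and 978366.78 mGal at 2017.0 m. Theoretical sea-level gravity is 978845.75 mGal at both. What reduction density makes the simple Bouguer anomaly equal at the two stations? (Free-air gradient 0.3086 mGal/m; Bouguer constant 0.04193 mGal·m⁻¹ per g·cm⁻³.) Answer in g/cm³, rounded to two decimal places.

2.59

Δg_obs = 978366.78 − 978684.74 = -317.96 mGal over Δh = 2017.0 − 428.6 = 1588.4 m
Equal Bouguer anomalies ⇒ Δg_obs + (0.3086 − 0.04193ρ)·Δh = 0
0.3086 − 0.04193ρ = −Δg_obs/Δh = 0.20018
ρ = (0.3086 − 0.20018) / 0.04193 = 2.59 g/cm³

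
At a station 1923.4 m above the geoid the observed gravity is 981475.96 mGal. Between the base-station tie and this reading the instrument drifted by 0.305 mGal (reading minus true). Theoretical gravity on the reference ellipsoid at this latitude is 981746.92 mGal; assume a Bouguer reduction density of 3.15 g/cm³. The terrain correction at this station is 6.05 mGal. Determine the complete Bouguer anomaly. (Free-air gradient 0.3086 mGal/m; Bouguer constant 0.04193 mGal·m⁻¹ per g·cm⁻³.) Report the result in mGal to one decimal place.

Drift-corrected reading = 981475.96 − (0.305) = 981475.655 mGal
Free-air correction = 0.3086 × 1923.4 = 593.56 mGal
Free-air anomaly = 981475.655 − 981746.92 + (593.56) = 322.295 mGal
Bouguer slab correction = 0.04193 × 3.15 × 1923.4 = 254.04 mGal
Simple Bouguer anomaly = 322.295 − (254.04) = 68.255 mGal
Complete Bouguer anomaly = 68.255 + 6.05 = 74.305 mGal

74.3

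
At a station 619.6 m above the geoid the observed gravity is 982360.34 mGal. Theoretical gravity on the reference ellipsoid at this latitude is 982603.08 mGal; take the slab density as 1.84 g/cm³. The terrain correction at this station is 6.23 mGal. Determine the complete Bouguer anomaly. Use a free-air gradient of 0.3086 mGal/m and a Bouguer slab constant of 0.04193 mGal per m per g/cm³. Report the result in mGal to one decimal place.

-93.1

Free-air correction = 0.3086 × 619.6 = 191.21 mGal
Free-air anomaly = 982360.34 − 982603.08 + (191.21) = -51.53 mGal
Bouguer slab correction = 0.04193 × 1.84 × 619.6 = 47.80 mGal
Simple Bouguer anomaly = -51.53 − (47.80) = -99.33 mGal
Complete Bouguer anomaly = -99.33 + 6.23 = -93.10 mGal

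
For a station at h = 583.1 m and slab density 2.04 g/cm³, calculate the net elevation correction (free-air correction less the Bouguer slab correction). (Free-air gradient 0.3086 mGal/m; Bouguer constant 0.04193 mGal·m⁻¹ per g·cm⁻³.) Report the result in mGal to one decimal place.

Combined gradient = 0.3086 − 0.04193 × 2.04 = 0.2230628 mGal/m
Combined elevation correction = 0.2230628 × 583.1 = 130.1 mGal

130.1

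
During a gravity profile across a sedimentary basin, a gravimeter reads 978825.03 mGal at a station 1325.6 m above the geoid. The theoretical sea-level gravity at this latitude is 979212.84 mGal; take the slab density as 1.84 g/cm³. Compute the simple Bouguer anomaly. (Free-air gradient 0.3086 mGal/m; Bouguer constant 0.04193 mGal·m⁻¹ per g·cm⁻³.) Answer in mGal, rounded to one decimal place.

Free-air correction = 0.3086 × 1325.6 = 409.08 mGal
Free-air anomaly = 978825.03 − 979212.84 + (409.08) = 21.27 mGal
Bouguer slab correction = 0.04193 × 1.84 × 1325.6 = 102.27 mGal
Simple Bouguer anomaly = 21.27 − (102.27) = -81.00 mGal

-81.0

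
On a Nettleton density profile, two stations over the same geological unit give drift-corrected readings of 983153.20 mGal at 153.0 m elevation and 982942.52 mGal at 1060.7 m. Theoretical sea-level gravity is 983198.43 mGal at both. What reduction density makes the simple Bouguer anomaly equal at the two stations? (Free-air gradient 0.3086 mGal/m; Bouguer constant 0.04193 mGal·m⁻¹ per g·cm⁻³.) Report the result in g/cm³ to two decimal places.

1.82

Δg_obs = 982942.52 − 983153.20 = -210.68 mGal over Δh = 1060.7 − 153.0 = 907.7 m
Equal Bouguer anomalies ⇒ Δg_obs + (0.3086 − 0.04193ρ)·Δh = 0
0.3086 − 0.04193ρ = −Δg_obs/Δh = 0.23210
ρ = (0.3086 − 0.23210) / 0.04193 = 1.82 g/cm³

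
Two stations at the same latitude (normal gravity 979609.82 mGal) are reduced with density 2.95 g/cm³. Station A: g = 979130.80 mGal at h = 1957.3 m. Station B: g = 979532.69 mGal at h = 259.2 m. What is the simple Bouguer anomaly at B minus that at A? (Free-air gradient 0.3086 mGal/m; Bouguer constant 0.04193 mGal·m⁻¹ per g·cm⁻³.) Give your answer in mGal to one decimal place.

Δg_SB(A) = 979130.80 − 979609.82 + 0.3086×1957.3 − 0.04193×2.95×1957.3 = -117.10 mGal
Δg_SB(B) = 979532.69 − 979609.82 + 0.3086×259.2 − 0.04193×2.95×259.2 = -29.20 mGal
Difference = -29.20 − (-117.10) = 87.90 mGal

87.9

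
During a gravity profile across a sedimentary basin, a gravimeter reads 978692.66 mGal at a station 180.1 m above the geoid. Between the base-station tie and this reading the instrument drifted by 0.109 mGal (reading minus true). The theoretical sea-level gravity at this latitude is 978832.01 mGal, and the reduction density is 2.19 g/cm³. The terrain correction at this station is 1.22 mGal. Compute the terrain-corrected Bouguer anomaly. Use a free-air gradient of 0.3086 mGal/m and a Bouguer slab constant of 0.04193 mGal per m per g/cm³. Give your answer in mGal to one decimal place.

Drift-corrected reading = 978692.66 − (0.109) = 978692.551 mGal
Free-air correction = 0.3086 × 180.1 = 55.58 mGal
Free-air anomaly = 978692.551 − 978832.01 + (55.58) = -83.879 mGal
Bouguer slab correction = 0.04193 × 2.19 × 180.1 = 16.54 mGal
Simple Bouguer anomaly = -83.879 − (16.54) = -100.419 mGal
Complete Bouguer anomaly = -100.419 + 1.22 = -99.199 mGal

-99.2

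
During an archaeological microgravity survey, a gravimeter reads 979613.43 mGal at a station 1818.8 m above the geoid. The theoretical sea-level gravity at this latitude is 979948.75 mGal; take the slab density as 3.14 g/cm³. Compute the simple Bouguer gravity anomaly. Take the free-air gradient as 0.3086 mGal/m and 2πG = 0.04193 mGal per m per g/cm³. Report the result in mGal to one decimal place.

-13.5

Free-air correction = 0.3086 × 1818.8 = 561.28 mGal
Free-air anomaly = 979613.43 − 979948.75 + (561.28) = 225.96 mGal
Bouguer slab correction = 0.04193 × 3.14 × 1818.8 = 239.46 mGal
Simple Bouguer anomaly = 225.96 − (239.46) = -13.50 mGal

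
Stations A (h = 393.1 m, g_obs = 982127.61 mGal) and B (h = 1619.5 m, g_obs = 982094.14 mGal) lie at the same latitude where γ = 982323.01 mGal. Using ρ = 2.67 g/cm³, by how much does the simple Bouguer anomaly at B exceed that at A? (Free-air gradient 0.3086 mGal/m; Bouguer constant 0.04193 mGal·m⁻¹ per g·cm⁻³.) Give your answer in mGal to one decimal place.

Δg_SB(A) = 982127.61 − 982323.01 + 0.3086×393.1 − 0.04193×2.67×393.1 = -118.10 mGal
Δg_SB(B) = 982094.14 − 982323.01 + 0.3086×1619.5 − 0.04193×2.67×1619.5 = 89.60 mGal
Difference = 89.60 − (-118.10) = 207.70 mGal

207.7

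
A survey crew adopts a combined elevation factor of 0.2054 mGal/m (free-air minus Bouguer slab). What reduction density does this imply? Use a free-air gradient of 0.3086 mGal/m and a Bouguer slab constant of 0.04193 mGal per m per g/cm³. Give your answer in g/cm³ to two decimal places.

0.2054 = 0.3086 − 0.04193 × ρ
ρ = (0.3086 − 0.2054) / 0.04193 = 2.46 g/cm³

2.46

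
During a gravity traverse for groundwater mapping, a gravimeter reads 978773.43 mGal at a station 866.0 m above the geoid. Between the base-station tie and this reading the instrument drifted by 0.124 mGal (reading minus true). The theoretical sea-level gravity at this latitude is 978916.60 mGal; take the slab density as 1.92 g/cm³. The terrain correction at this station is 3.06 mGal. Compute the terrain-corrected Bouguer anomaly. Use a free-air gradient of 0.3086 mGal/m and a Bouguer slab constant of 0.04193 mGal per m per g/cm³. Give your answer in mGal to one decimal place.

Drift-corrected reading = 978773.43 − (0.124) = 978773.306 mGal
Free-air correction = 0.3086 × 866.0 = 267.25 mGal
Free-air anomaly = 978773.306 − 978916.60 + (267.25) = 123.956 mGal
Bouguer slab correction = 0.04193 × 1.92 × 866.0 = 69.72 mGal
Simple Bouguer anomaly = 123.956 − (69.72) = 54.236 mGal
Complete Bouguer anomaly = 54.236 + 3.06 = 57.296 mGal

57.3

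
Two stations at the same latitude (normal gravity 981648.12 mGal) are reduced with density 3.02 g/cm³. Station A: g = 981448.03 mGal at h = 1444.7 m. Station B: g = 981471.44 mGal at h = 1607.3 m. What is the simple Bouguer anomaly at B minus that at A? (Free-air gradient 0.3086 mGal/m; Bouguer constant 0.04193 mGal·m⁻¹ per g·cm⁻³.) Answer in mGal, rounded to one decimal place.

53.0

Δg_SB(A) = 981448.03 − 981648.12 + 0.3086×1444.7 − 0.04193×3.02×1444.7 = 62.80 mGal
Δg_SB(B) = 981471.44 − 981648.12 + 0.3086×1607.3 − 0.04193×3.02×1607.3 = 115.80 mGal
Difference = 115.80 − (62.80) = 53.00 mGal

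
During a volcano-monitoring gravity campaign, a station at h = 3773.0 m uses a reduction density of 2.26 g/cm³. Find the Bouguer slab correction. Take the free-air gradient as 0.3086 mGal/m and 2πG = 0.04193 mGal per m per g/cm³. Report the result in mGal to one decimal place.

Bouguer slab correction = 0.04193 × 2.26 × 3773.0 = 357.5 mGal

357.5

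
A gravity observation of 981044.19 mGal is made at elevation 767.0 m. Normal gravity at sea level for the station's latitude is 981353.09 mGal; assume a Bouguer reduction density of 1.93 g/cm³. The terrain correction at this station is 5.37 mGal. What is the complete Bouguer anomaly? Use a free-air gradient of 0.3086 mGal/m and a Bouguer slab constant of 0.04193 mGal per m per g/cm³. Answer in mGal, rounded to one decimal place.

-128.9

Free-air correction = 0.3086 × 767.0 = 236.70 mGal
Free-air anomaly = 981044.19 − 981353.09 + (236.70) = -72.20 mGal
Bouguer slab correction = 0.04193 × 1.93 × 767.0 = 62.07 mGal
Simple Bouguer anomaly = -72.20 − (62.07) = -134.27 mGal
Complete Bouguer anomaly = -134.27 + 5.37 = -128.90 mGal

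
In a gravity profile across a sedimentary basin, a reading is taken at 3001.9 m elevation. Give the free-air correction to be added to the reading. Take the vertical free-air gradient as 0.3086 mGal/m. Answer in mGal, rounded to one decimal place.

926.4

Free-air correction = 0.3086 × 3001.9 = 926.4 mGal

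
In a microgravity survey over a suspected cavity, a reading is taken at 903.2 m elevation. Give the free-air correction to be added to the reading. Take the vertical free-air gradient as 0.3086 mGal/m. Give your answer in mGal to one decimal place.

Free-air correction = 0.3086 × 903.2 = 278.7 mGal

278.7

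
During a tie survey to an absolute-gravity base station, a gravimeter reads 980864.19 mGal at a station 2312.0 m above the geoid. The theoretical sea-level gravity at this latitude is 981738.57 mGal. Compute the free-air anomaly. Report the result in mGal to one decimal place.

Free-air correction = 0.3086 × 2312.0 = 713.48 mGal
Free-air anomaly = 980864.19 − 981738.57 + (713.48) = -160.90 mGal

-160.9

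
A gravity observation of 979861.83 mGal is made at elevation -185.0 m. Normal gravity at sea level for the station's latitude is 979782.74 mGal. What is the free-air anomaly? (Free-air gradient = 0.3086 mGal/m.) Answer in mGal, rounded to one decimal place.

Free-air correction = 0.3086 × -185.0 = -57.09 mGal
Free-air anomaly = 979861.83 − 979782.74 + (-57.09) = 22.00 mGal

22.0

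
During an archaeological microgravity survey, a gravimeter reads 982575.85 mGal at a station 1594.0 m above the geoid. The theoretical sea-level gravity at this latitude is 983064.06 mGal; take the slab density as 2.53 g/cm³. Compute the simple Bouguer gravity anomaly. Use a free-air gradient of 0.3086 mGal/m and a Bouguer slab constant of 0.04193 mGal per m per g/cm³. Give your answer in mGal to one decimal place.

Free-air correction = 0.3086 × 1594.0 = 491.91 mGal
Free-air anomaly = 982575.85 − 983064.06 + (491.91) = 3.70 mGal
Bouguer slab correction = 0.04193 × 2.53 × 1594.0 = 169.10 mGal
Simple Bouguer anomaly = 3.70 − (169.10) = -165.40 mGal

-165.4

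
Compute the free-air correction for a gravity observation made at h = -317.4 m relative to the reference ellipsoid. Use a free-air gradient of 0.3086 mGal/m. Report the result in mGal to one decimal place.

-97.9

Free-air correction = 0.3086 × -317.4 = -97.9 mGal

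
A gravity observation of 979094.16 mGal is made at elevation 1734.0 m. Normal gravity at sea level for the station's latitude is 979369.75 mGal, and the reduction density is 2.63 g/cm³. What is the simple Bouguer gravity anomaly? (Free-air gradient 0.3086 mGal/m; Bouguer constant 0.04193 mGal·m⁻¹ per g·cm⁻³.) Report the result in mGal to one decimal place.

Free-air correction = 0.3086 × 1734.0 = 535.11 mGal
Free-air anomaly = 979094.16 − 979369.75 + (535.11) = 259.52 mGal
Bouguer slab correction = 0.04193 × 2.63 × 1734.0 = 191.22 mGal
Simple Bouguer anomaly = 259.52 − (191.22) = 68.30 mGal

68.3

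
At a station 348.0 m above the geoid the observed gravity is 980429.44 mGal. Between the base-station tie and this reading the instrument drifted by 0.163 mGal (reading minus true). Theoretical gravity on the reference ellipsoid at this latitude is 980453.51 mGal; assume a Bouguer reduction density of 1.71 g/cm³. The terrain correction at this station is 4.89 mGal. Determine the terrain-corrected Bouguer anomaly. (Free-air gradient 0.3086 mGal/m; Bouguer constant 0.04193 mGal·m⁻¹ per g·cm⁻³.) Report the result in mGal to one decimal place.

63.1

Drift-corrected reading = 980429.44 − (0.163) = 980429.277 mGal
Free-air correction = 0.3086 × 348.0 = 107.39 mGal
Free-air anomaly = 980429.277 − 980453.51 + (107.39) = 83.157 mGal
Bouguer slab correction = 0.04193 × 1.71 × 348.0 = 24.95 mGal
Simple Bouguer anomaly = 83.157 − (24.95) = 58.207 mGal
Complete Bouguer anomaly = 58.207 + 4.89 = 63.097 mGal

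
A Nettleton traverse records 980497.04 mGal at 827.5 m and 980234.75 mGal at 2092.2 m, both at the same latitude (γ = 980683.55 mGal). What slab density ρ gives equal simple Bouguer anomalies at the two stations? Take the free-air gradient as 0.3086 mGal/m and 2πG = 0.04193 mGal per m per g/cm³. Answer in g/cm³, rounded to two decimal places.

2.41

Δg_obs = 980234.75 − 980497.04 = -262.29 mGal over Δh = 2092.2 − 827.5 = 1264.7 m
Equal Bouguer anomalies ⇒ Δg_obs + (0.3086 − 0.04193ρ)·Δh = 0
0.3086 − 0.04193ρ = −Δg_obs/Δh = 0.20739
ρ = (0.3086 − 0.20739) / 0.04193 = 2.41 g/cm³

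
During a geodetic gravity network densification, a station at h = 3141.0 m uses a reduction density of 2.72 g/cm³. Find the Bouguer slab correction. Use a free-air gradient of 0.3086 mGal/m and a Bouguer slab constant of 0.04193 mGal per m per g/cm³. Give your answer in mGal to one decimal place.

358.2

Bouguer slab correction = 0.04193 × 2.72 × 3141.0 = 358.2 mGal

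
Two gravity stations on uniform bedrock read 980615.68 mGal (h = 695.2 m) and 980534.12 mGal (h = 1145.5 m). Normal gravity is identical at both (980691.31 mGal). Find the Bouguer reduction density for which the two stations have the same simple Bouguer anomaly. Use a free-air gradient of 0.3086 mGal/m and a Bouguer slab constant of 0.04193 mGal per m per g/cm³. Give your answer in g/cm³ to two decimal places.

Δg_obs = 980534.12 − 980615.68 = -81.56 mGal over Δh = 1145.5 − 695.2 = 450.3 m
Equal Bouguer anomalies ⇒ Δg_obs + (0.3086 − 0.04193ρ)·Δh = 0
0.3086 − 0.04193ρ = −Δg_obs/Δh = 0.18112
ρ = (0.3086 − 0.18112) / 0.04193 = 3.04 g/cm³

3.04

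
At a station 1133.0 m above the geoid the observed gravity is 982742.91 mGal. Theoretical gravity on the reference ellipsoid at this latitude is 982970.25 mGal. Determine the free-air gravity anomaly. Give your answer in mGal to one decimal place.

Free-air correction = 0.3086 × 1133.0 = 349.64 mGal
Free-air anomaly = 982742.91 − 982970.25 + (349.64) = 122.30 mGal

122.3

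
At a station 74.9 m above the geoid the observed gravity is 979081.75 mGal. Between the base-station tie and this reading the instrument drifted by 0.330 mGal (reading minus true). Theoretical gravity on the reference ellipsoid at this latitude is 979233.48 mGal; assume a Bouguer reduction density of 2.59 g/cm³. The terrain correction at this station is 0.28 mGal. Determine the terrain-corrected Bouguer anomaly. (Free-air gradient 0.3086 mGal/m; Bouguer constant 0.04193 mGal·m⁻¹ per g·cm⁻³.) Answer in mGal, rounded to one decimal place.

Drift-corrected reading = 979081.75 − (0.330) = 979081.420 mGal
Free-air correction = 0.3086 × 74.9 = 23.11 mGal
Free-air anomaly = 979081.420 − 979233.48 + (23.11) = -128.950 mGal
Bouguer slab correction = 0.04193 × 2.59 × 74.9 = 8.13 mGal
Simple Bouguer anomaly = -128.950 − (8.13) = -137.080 mGal
Complete Bouguer anomaly = -137.080 + 0.28 = -136.800 mGal

-136.8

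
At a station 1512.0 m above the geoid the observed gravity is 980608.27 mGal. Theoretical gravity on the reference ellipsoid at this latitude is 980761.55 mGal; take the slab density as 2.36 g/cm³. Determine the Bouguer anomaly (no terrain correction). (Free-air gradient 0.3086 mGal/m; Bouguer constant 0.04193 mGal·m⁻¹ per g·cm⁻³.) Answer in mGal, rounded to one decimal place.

Free-air correction = 0.3086 × 1512.0 = 466.60 mGal
Free-air anomaly = 980608.27 − 980761.55 + (466.60) = 313.32 mGal
Bouguer slab correction = 0.04193 × 2.36 × 1512.0 = 149.62 mGal
Simple Bouguer anomaly = 313.32 − (149.62) = 163.70 mGal

163.7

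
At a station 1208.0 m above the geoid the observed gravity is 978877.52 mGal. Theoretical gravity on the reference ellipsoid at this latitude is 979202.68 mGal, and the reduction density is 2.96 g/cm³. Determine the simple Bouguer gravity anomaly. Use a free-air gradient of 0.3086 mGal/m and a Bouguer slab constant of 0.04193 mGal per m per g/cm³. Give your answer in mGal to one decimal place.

Free-air correction = 0.3086 × 1208.0 = 372.79 mGal
Free-air anomaly = 978877.52 − 979202.68 + (372.79) = 47.63 mGal
Bouguer slab correction = 0.04193 × 2.96 × 1208.0 = 149.93 mGal
Simple Bouguer anomaly = 47.63 − (149.93) = -102.30 mGal

-102.3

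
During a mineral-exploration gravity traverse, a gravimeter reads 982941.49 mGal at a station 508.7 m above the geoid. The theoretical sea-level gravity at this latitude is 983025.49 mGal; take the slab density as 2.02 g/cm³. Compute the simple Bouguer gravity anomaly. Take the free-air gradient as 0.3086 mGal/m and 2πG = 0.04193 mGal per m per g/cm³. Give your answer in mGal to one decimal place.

Free-air correction = 0.3086 × 508.7 = 156.98 mGal
Free-air anomaly = 982941.49 − 983025.49 + (156.98) = 72.98 mGal
Bouguer slab correction = 0.04193 × 2.02 × 508.7 = 43.09 mGal
Simple Bouguer anomaly = 72.98 − (43.09) = 29.89 mGal

29.9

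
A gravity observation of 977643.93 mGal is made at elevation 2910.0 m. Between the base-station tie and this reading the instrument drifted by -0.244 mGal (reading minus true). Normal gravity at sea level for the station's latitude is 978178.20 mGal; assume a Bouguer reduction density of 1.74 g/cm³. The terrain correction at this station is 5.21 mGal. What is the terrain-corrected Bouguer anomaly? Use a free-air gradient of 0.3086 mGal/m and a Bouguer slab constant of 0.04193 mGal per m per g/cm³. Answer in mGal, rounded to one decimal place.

Drift-corrected reading = 977643.93 − (-0.244) = 977644.174 mGal
Free-air correction = 0.3086 × 2910.0 = 898.03 mGal
Free-air anomaly = 977644.174 − 978178.20 + (898.03) = 364.004 mGal
Bouguer slab correction = 0.04193 × 1.74 × 2910.0 = 212.31 mGal
Simple Bouguer anomaly = 364.004 − (212.31) = 151.694 mGal
Complete Bouguer anomaly = 151.694 + 5.21 = 156.904 mGal

156.9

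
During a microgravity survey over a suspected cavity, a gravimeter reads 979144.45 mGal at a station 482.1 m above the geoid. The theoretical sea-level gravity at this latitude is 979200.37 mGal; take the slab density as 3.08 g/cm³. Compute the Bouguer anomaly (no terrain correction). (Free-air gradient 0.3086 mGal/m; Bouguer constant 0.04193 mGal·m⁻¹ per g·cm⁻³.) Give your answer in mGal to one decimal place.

Free-air correction = 0.3086 × 482.1 = 148.78 mGal
Free-air anomaly = 979144.45 − 979200.37 + (148.78) = 92.86 mGal
Bouguer slab correction = 0.04193 × 3.08 × 482.1 = 62.26 mGal
Simple Bouguer anomaly = 92.86 − (62.26) = 30.60 mGal

30.6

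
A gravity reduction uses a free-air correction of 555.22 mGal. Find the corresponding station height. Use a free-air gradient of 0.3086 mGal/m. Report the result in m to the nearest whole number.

h = 555.22 / 0.3086 = 1799.16 m

1799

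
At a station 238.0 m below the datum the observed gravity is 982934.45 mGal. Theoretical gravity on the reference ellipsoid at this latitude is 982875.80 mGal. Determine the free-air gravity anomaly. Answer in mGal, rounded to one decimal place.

Free-air correction = 0.3086 × -238.0 = -73.45 mGal
Free-air anomaly = 982934.45 − 982875.80 + (-73.45) = -14.80 mGal

-14.8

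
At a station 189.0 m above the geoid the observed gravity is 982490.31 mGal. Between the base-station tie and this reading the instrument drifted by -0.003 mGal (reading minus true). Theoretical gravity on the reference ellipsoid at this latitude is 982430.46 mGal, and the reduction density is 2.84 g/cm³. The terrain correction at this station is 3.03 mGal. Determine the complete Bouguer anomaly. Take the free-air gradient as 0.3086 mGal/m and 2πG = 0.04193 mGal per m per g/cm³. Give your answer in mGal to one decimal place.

Drift-corrected reading = 982490.31 − (-0.003) = 982490.313 mGal
Free-air correction = 0.3086 × 189.0 = 58.33 mGal
Free-air anomaly = 982490.313 − 982430.46 + (58.33) = 118.183 mGal
Bouguer slab correction = 0.04193 × 2.84 × 189.0 = 22.51 mGal
Simple Bouguer anomaly = 118.183 − (22.51) = 95.673 mGal
Complete Bouguer anomaly = 95.673 + 3.03 = 98.703 mGal

98.7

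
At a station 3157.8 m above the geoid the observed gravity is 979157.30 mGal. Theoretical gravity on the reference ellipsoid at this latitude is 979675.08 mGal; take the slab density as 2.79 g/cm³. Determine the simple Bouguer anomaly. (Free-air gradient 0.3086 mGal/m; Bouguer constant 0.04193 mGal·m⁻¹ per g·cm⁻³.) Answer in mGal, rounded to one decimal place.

87.3

Free-air correction = 0.3086 × 3157.8 = 974.50 mGal
Free-air anomaly = 979157.30 − 979675.08 + (974.50) = 456.72 mGal
Bouguer slab correction = 0.04193 × 2.79 × 3157.8 = 369.41 mGal
Simple Bouguer anomaly = 456.72 − (369.41) = 87.31 mGal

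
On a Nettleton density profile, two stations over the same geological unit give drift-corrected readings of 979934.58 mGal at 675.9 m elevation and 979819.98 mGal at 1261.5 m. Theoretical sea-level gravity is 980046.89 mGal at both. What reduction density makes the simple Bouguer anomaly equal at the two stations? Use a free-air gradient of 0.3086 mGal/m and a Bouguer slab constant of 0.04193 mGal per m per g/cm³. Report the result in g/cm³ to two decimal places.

2.69

Δg_obs = 979819.98 − 979934.58 = -114.60 mGal over Δh = 1261.5 − 675.9 = 585.6 m
Equal Bouguer anomalies ⇒ Δg_obs + (0.3086 − 0.04193ρ)·Δh = 0
0.3086 − 0.04193ρ = −Δg_obs/Δh = 0.19570
ρ = (0.3086 − 0.19570) / 0.04193 = 2.69 g/cm³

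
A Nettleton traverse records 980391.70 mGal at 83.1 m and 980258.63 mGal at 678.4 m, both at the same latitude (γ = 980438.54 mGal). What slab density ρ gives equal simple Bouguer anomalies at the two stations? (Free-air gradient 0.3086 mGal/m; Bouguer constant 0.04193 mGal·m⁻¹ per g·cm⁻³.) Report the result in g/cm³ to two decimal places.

Δg_obs = 980258.63 − 980391.70 = -133.07 mGal over Δh = 678.4 − 83.1 = 595.3 m
Equal Bouguer anomalies ⇒ Δg_obs + (0.3086 − 0.04193ρ)·Δh = 0
0.3086 − 0.04193ρ = −Δg_obs/Δh = 0.22353
ρ = (0.3086 − 0.22353) / 0.04193 = 2.03 g/cm³

2.03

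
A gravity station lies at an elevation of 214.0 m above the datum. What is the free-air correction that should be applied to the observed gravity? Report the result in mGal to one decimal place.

66.0

Free-air correction = 0.3086 × 214.0 = 66.0 mGal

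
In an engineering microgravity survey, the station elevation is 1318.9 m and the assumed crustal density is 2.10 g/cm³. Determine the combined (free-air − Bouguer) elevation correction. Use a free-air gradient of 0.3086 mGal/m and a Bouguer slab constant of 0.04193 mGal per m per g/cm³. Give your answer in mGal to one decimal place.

290.9

Combined gradient = 0.3086 − 0.04193 × 2.10 = 0.2205470 mGal/m
Combined elevation correction = 0.2205470 × 1318.9 = 290.9 mGal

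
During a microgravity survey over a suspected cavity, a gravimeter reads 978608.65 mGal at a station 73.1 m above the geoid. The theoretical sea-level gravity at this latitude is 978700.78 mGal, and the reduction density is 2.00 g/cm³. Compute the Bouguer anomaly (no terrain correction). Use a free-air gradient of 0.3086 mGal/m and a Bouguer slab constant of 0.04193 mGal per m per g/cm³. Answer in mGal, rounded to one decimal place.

-75.7

Free-air correction = 0.3086 × 73.1 = 22.56 mGal
Free-air anomaly = 978608.65 − 978700.78 + (22.56) = -69.57 mGal
Bouguer slab correction = 0.04193 × 2.00 × 73.1 = 6.13 mGal
Simple Bouguer anomaly = -69.57 − (6.13) = -75.70 mGal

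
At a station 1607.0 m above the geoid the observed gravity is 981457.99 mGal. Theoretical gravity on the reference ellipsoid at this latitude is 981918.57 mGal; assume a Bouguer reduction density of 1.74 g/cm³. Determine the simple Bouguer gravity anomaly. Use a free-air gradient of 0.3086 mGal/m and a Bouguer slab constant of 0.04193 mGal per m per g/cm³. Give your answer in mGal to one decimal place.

-81.9

Free-air correction = 0.3086 × 1607.0 = 495.92 mGal
Free-air anomaly = 981457.99 − 981918.57 + (495.92) = 35.34 mGal
Bouguer slab correction = 0.04193 × 1.74 × 1607.0 = 117.24 mGal
Simple Bouguer anomaly = 35.34 − (117.24) = -81.90 mGal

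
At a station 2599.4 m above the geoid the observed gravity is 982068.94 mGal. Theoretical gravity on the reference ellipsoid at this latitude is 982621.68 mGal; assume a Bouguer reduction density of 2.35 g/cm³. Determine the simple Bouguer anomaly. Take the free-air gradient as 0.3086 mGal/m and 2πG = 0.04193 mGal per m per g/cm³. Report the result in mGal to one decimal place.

-6.7

Free-air correction = 0.3086 × 2599.4 = 802.17 mGal
Free-air anomaly = 982068.94 − 982621.68 + (802.17) = 249.43 mGal
Bouguer slab correction = 0.04193 × 2.35 × 2599.4 = 256.13 mGal
Simple Bouguer anomaly = 249.43 − (256.13) = -6.70 mGal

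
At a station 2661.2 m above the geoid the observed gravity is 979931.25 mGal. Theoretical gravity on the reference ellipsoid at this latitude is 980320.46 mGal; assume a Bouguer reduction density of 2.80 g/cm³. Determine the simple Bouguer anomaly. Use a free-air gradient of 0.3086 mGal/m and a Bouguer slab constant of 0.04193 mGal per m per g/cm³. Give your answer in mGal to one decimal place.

Free-air correction = 0.3086 × 2661.2 = 821.25 mGal
Free-air anomaly = 979931.25 − 980320.46 + (821.25) = 432.04 mGal
Bouguer slab correction = 0.04193 × 2.80 × 2661.2 = 312.44 mGal
Simple Bouguer anomaly = 432.04 − (312.44) = 119.60 mGal

119.6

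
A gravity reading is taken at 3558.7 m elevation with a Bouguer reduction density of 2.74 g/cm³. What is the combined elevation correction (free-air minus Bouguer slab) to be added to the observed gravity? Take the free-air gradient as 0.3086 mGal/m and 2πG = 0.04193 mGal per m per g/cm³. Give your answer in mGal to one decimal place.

689.4

Combined gradient = 0.3086 − 0.04193 × 2.74 = 0.1937118 mGal/m
Combined elevation correction = 0.1937118 × 3558.7 = 689.4 mGal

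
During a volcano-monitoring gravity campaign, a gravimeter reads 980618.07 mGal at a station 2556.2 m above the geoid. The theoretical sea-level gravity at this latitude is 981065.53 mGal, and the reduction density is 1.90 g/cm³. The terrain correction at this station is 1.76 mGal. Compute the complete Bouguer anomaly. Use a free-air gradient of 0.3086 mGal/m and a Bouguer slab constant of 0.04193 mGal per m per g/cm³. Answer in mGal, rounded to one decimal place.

Free-air correction = 0.3086 × 2556.2 = 788.84 mGal
Free-air anomaly = 980618.07 − 981065.53 + (788.84) = 341.38 mGal
Bouguer slab correction = 0.04193 × 1.90 × 2556.2 = 203.64 mGal
Simple Bouguer anomaly = 341.38 − (203.64) = 137.74 mGal
Complete Bouguer anomaly = 137.74 + 1.76 = 139.50 mGal

139.5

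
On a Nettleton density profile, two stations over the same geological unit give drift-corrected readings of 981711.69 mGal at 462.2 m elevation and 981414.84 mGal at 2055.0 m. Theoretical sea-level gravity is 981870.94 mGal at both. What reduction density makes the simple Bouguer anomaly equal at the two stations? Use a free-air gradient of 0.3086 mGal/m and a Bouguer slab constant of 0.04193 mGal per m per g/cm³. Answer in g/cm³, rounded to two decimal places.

2.92

Δg_obs = 981414.84 − 981711.69 = -296.85 mGal over Δh = 2055.0 − 462.2 = 1592.8 m
Equal Bouguer anomalies ⇒ Δg_obs + (0.3086 − 0.04193ρ)·Δh = 0
0.3086 − 0.04193ρ = −Δg_obs/Δh = 0.18637
ρ = (0.3086 − 0.18637) / 0.04193 = 2.92 g/cm³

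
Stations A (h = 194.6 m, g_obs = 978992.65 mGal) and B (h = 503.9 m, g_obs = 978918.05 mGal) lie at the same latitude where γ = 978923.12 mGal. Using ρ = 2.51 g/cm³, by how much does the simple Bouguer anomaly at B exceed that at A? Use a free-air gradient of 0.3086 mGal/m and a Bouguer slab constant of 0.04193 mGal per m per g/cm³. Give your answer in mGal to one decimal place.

Δg_SB(A) = 978992.65 − 978923.12 + 0.3086×194.6 − 0.04193×2.51×194.6 = 109.10 mGal
Δg_SB(B) = 978918.05 − 978923.12 + 0.3086×503.9 − 0.04193×2.51×503.9 = 97.40 mGal
Difference = 97.40 − (109.10) = -11.70 mGal

-11.7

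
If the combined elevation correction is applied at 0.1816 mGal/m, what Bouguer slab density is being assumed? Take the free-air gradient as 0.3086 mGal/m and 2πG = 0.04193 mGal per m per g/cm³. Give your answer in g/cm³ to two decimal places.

0.1816 = 0.3086 − 0.04193 × ρ
ρ = (0.3086 − 0.1816) / 0.04193 = 3.03 g/cm³

3.03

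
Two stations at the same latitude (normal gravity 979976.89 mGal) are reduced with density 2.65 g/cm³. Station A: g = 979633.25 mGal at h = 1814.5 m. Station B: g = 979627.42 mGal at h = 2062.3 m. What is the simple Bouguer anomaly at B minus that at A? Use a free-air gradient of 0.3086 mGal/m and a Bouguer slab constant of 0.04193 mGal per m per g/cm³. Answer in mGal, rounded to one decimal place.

Δg_SB(A) = 979633.25 − 979976.89 + 0.3086×1814.5 − 0.04193×2.65×1814.5 = 14.70 mGal
Δg_SB(B) = 979627.42 − 979976.89 + 0.3086×2062.3 − 0.04193×2.65×2062.3 = 57.80 mGal
Difference = 57.80 − (14.70) = 43.10 mGal

43.1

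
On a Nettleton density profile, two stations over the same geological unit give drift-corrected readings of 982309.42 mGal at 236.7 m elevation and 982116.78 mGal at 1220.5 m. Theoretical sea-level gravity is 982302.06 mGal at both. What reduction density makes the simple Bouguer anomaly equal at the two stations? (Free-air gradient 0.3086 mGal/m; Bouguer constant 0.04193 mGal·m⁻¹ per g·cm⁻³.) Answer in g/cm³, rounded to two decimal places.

Δg_obs = 982116.78 − 982309.42 = -192.64 mGal over Δh = 1220.5 − 236.7 = 983.8 m
Equal Bouguer anomalies ⇒ Δg_obs + (0.3086 − 0.04193ρ)·Δh = 0
0.3086 − 0.04193ρ = −Δg_obs/Δh = 0.19581
ρ = (0.3086 − 0.19581) / 0.04193 = 2.69 g/cm³

2.69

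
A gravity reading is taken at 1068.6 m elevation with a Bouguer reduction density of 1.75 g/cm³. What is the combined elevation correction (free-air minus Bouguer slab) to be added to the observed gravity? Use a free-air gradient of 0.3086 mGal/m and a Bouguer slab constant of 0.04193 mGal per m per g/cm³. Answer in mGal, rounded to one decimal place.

Combined gradient = 0.3086 − 0.04193 × 1.75 = 0.2352225 mGal/m
Combined elevation correction = 0.2352225 × 1068.6 = 251.4 mGal

251.4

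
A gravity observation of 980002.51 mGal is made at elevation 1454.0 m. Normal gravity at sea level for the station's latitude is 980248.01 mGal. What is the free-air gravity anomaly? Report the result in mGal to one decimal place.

Free-air correction = 0.3086 × 1454.0 = 448.70 mGal
Free-air anomaly = 980002.51 − 980248.01 + (448.70) = 203.20 mGal

203.2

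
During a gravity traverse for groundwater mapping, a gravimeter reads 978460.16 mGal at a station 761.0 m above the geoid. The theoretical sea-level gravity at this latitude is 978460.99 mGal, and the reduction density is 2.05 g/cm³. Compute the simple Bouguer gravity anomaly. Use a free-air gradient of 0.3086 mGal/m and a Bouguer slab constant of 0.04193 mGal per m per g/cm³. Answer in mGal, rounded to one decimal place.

168.6

Free-air correction = 0.3086 × 761.0 = 234.84 mGal
Free-air anomaly = 978460.16 − 978460.99 + (234.84) = 234.01 mGal
Bouguer slab correction = 0.04193 × 2.05 × 761.0 = 65.41 mGal
Simple Bouguer anomaly = 234.01 − (65.41) = 168.60 mGal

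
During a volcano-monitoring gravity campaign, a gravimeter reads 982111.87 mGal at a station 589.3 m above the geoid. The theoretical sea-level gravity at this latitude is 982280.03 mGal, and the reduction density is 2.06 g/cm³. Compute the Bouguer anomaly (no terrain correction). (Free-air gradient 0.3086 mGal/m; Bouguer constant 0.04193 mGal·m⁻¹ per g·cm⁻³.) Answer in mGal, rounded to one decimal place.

-37.2

Free-air correction = 0.3086 × 589.3 = 181.86 mGal
Free-air anomaly = 982111.87 − 982280.03 + (181.86) = 13.70 mGal
Bouguer slab correction = 0.04193 × 2.06 × 589.3 = 50.90 mGal
Simple Bouguer anomaly = 13.70 − (50.90) = -37.20 mGal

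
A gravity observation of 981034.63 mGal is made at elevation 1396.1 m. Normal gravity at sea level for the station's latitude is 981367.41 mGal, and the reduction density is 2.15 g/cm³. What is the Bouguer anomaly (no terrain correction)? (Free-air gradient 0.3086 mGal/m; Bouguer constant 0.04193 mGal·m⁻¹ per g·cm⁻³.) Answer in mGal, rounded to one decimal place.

-27.8

Free-air correction = 0.3086 × 1396.1 = 430.84 mGal
Free-air anomaly = 981034.63 − 981367.41 + (430.84) = 98.06 mGal
Bouguer slab correction = 0.04193 × 2.15 × 1396.1 = 125.86 mGal
Simple Bouguer anomaly = 98.06 − (125.86) = -27.80 mGal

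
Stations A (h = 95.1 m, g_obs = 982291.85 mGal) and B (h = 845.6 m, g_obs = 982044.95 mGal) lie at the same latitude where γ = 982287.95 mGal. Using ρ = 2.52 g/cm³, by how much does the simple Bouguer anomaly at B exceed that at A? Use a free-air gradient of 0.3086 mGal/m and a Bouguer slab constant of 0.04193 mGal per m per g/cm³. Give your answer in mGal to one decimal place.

-94.6

Δg_SB(A) = 982291.85 − 982287.95 + 0.3086×95.1 − 0.04193×2.52×95.1 = 23.20 mGal
Δg_SB(B) = 982044.95 − 982287.95 + 0.3086×845.6 − 0.04193×2.52×845.6 = -71.40 mGal
Difference = -71.40 − (23.20) = -94.60 mGal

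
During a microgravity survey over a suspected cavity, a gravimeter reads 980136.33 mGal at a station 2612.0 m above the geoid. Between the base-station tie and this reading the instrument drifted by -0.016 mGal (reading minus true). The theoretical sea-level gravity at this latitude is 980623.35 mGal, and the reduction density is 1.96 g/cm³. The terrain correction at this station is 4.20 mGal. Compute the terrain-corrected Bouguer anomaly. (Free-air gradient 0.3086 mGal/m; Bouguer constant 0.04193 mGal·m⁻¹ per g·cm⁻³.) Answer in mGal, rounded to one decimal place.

Drift-corrected reading = 980136.33 − (-0.016) = 980136.346 mGal
Free-air correction = 0.3086 × 2612.0 = 806.06 mGal
Free-air anomaly = 980136.346 − 980623.35 + (806.06) = 319.056 mGal
Bouguer slab correction = 0.04193 × 1.96 × 2612.0 = 214.66 mGal
Simple Bouguer anomaly = 319.056 − (214.66) = 104.396 mGal
Complete Bouguer anomaly = 104.396 + 4.20 = 108.596 mGal

108.6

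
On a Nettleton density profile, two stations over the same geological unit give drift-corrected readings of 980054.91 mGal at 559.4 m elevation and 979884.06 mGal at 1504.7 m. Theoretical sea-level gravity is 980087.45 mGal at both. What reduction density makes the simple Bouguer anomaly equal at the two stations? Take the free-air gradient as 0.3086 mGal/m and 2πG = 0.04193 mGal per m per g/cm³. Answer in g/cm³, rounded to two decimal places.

3.05

Δg_obs = 979884.06 − 980054.91 = -170.85 mGal over Δh = 1504.7 − 559.4 = 945.3 m
Equal Bouguer anomalies ⇒ Δg_obs + (0.3086 − 0.04193ρ)·Δh = 0
0.3086 − 0.04193ρ = −Δg_obs/Δh = 0.18074
ρ = (0.3086 − 0.18074) / 0.04193 = 3.05 g/cm³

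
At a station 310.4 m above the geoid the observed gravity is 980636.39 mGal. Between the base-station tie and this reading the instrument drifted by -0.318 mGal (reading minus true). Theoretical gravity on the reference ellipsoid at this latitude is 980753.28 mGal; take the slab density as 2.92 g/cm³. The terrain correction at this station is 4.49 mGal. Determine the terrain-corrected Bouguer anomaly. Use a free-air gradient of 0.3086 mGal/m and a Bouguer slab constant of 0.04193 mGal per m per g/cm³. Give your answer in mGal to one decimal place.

Drift-corrected reading = 980636.39 − (-0.318) = 980636.708 mGal
Free-air correction = 0.3086 × 310.4 = 95.79 mGal
Free-air anomaly = 980636.708 − 980753.28 + (95.79) = -20.782 mGal
Bouguer slab correction = 0.04193 × 2.92 × 310.4 = 38.00 mGal
Simple Bouguer anomaly = -20.782 − (38.00) = -58.782 mGal
Complete Bouguer anomaly = -58.782 + 4.49 = -54.292 mGal

-54.3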